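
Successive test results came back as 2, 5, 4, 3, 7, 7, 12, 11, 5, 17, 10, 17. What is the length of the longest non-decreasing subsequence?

7

Let dp[i] be the length of the longest such subsequence ending at index i:
i:      1  2  3  4  5  6  7  8  9 10 11 12
a[i]:   2  5  4  3  7  7 12 11  5 17 10 17
dp:     1  2  2  2  3  4  5  5  3  6  5  7
Maximum dp value is 7.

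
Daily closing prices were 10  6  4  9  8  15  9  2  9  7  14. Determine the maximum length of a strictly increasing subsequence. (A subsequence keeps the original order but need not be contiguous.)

Track the smallest tail for each achievable length (strict):
10 → extends → [10]
6 → replaces 10 → [6]
4 → replaces 6 → [4]
9 → extends → [4, 9]
8 → replaces 9 → [4, 8]
15 → extends → [4, 8, 15]
9 → replaces 15 → [4, 8, 9]
2 → replaces 4 → [2, 8, 9]
9 → already a tail → [2, 8, 9]
7 → replaces 8 → [2, 7, 9]
14 → extends → [2, 7, 9, 14]
Four tails, so the longest strictly increasing subsequence has length 4 (e.g. 6, 8, 9, 14).

4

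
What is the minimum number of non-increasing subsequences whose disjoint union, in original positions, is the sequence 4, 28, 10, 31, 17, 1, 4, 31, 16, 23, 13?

4

Place each on the leftmost legal pile:
4 → new pile 1 (tops now [4])
28 → new pile 2 (tops now [4, 28])
10 → pile 2 (tops now [4, 10])
31 → new pile 3 (tops now [4, 10, 31])
17 → pile 3 (tops now [4, 10, 17])
1 → pile 1 (tops now [1, 10, 17])
4 → pile 2 (tops now [1, 4, 17])
31 → new pile 4 (tops now [1, 4, 17, 31])
16 → pile 3 (tops now [1, 4, 16, 31])
23 → pile 4 (tops now [1, 4, 16, 23])
13 → pile 3 (tops now [1, 4, 13, 23])
Four piles.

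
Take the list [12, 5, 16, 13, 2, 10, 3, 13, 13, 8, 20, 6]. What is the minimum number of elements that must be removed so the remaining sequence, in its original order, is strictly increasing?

8

Fewest deletions = n − (longest strictly increasing subsequence).
Patience tails:
12 → extends → [12]
5 → replaces 12 → [5]
16 → extends → [5, 16]
13 → replaces 16 → [5, 13]
2 → replaces 5 → [2, 13]
10 → replaces 13 → [2, 10]
3 → replaces 10 → [2, 3]
13 → extends → [2, 3, 13]
13 → already a tail → [2, 3, 13]
8 → replaces 13 → [2, 3, 8]
20 → extends → [2, 3, 8, 20]
6 → replaces 8 → [2, 3, 6, 20]
Longest strictly increasing subsequence has length 4, so deletions = 12 − 4 = 8.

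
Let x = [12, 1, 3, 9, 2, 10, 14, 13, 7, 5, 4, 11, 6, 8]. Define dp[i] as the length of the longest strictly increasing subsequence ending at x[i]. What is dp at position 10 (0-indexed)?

3

dp[i] = 1 + max{dp[j] : j<i, x[j]<x[i]} (or 1 if no such j):
i:      0  1  2  3  4  5  6  7  8  9 10 11 12 13
x[i]:  12  1  3  9  2 10 14 13  7  5  4 11  6  8
dp:     1  1  2  3  2  4  5  5  3  3  3  5  4  5
At index 10 the value is 3.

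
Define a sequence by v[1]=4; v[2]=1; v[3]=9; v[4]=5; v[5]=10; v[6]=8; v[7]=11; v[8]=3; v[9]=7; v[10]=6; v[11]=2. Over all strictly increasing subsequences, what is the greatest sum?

Let S[i] be the best sum of a strictly increasing subsequence ending at i:
i:      1  2  3  4  5  6  7  8  9 10 11
v[i]:   4  1  9  5 10  8 11  3  7  6  2
S:      4  1 13  9 23 17 34  4 16 15  3
Maximum is 34 (e.g. 4 + 9 + 10 + 11).

34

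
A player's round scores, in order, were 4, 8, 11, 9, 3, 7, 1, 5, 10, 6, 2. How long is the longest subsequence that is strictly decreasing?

5

Negate each value so 'decreasing' becomes 'increasing', then run patience tails on the negated sequence:
-4 → extends → [-4]
-8 → replaces -4 → [-8]
-11 → replaces -8 → [-11]
-9 → extends → [-11, -9]
-3 → extends → [-11, -9, -3]
-7 → replaces -3 → [-11, -9, -7]
-1 → extends → [-11, -9, -7, -1]
-5 → replaces -1 → [-11, -9, -7, -5]
-10 → replaces -9 → [-11, -10, -7, -5]
-6 → replaces -5 → [-11, -10, -7, -6]
-2 → extends → [-11, -10, -7, -6, -2]
Five tails, so the longest strictly decreasing subsequence of the original has length 5.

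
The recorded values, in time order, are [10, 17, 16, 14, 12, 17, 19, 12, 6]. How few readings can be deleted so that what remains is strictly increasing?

Fewest deletions = n − (longest strictly increasing subsequence).
Patience tails:
10 → extends → [10]
17 → extends → [10, 17]
16 → replaces 17 → [10, 16]
14 → replaces 16 → [10, 14]
12 → replaces 14 → [10, 12]
17 → extends → [10, 12, 17]
19 → extends → [10, 12, 17, 19]
12 → already a tail → [10, 12, 17, 19]
6 → replaces 10 → [6, 12, 17, 19]
Longest strictly increasing subsequence has length 4, so deletions = 9 − 4 = 5.

5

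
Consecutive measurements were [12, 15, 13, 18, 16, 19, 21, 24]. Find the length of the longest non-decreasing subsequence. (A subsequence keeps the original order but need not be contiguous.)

6

Track the smallest tail for each achievable length (allowing ties):
12 → extends → [12]
15 → extends → [12, 15]
13 → replaces 15 → [12, 13]
18 → extends → [12, 13, 18]
16 → replaces 18 → [12, 13, 16]
19 → extends → [12, 13, 16, 19]
21 → extends → [12, 13, 16, 19, 21]
24 → extends → [12, 13, 16, 19, 21, 24]
Six tails, so the longest non-decreasing subsequence has length 6 (e.g. 12, 15, 18, 19, 21, 24).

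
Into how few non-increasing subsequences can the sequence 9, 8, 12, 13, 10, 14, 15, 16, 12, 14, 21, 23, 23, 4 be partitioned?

Place each on the leftmost legal pile:
9 → new pile 1 (tops now [9])
8 → pile 1 (tops now [8])
12 → new pile 2 (tops now [8, 12])
13 → new pile 3 (tops now [8, 12, 13])
10 → pile 2 (tops now [8, 10, 13])
14 → new pile 4 (tops now [8, 10, 13, 14])
15 → new pile 5 (tops now [8, 10, 13, 14, 15])
16 → new pile 6 (tops now [8, 10, 13, 14, 15, 16])
12 → pile 3 (tops now [8, 10, 12, 14, 15, 16])
14 → pile 4 (tops now [8, 10, 12, 14, 15, 16])
21 → new pile 7 (tops now [8, 10, 12, 14, 15, 16, 21])
23 → new pile 8 (tops now [8, 10, 12, 14, 15, 16, 21, 23])
23 → pile 8 (tops now [8, 10, 12, 14, 15, 16, 21, 23])
4 → pile 1 (tops now [4, 10, 12, 14, 15, 16, 21, 23])
Eight piles.

8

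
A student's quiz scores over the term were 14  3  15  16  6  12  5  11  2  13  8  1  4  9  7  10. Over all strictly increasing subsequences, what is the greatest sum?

Let S[i] be the best sum of a strictly increasing subsequence ending at i:
i:      1  2  3  4  5  6  7  8  9 10 11 12 13 14 15 16
a[i]:  14  3 15 16  6 12  5 11  2 13  8  1  4  9  7 10
S:     14  3 29 45  9 21  8 20  2 34 17  1  7 26 16 36
Maximum is 45 (e.g. 14 + 15 + 16).

45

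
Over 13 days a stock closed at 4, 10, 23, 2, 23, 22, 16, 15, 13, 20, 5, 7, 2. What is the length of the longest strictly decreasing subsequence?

7

Let dp[i] be the longest strictly decreasing subsequence ending at i:
i:      1  2  3  4  5  6  7  8  9 10 11 12 13
a[i]:   4 10 23  2 23 22 16 15 13 20  5  7  2
dp:     1  1  1  2  1  2  3  4  5  3  6  6  7
Maximum is 7.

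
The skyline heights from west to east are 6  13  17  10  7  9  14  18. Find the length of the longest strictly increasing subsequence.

Track the smallest tail for each achievable length (strict):
6 → extends → [6]
13 → extends → [6, 13]
17 → extends → [6, 13, 17]
10 → replaces 13 → [6, 10, 17]
7 → replaces 10 → [6, 7, 17]
9 → replaces 17 → [6, 7, 9]
14 → extends → [6, 7, 9, 14]
18 → extends → [6, 7, 9, 14, 18]
Five tails, so the longest strictly increasing subsequence has length 5 (e.g. 6, 7, 9, 14, 18).

5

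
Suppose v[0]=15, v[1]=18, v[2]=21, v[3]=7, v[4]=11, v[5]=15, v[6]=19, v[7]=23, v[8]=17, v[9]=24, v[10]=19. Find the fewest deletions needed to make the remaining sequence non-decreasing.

Fewest deletions = n − (longest non-decreasing subsequence).
Patience tails:
15 → extends → [15]
18 → extends → [15, 18]
21 → extends → [15, 18, 21]
7 → replaces 15 → [7, 18, 21]
11 → replaces 18 → [7, 11, 21]
15 → replaces 21 → [7, 11, 15]
19 → extends → [7, 11, 15, 19]
23 → extends → [7, 11, 15, 19, 23]
17 → replaces 19 → [7, 11, 15, 17, 23]
24 → extends → [7, 11, 15, 17, 23, 24]
19 → replaces 23 → [7, 11, 15, 17, 19, 24]
Longest non-decreasing subsequence has length 6, so deletions = 11 − 6 = 5.

5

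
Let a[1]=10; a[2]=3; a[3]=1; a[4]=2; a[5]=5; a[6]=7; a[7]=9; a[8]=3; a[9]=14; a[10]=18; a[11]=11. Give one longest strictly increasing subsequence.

Patience tails give the LIS length; then backtrack through the dp parents:
10 → extends → [10]
3 → replaces 10 → [3]
1 → replaces 3 → [1]
2 → extends → [1, 2]
5 → extends → [1, 2, 5]
7 → extends → [1, 2, 5, 7]
9 → extends → [1, 2, 5, 7, 9]
3 → replaces 5 → [1, 2, 3, 7, 9]
14 → extends → [1, 2, 3, 7, 9, 14]
18 → extends → [1, 2, 3, 7, 9, 14, 18]
11 → replaces 14 → [1, 2, 3, 7, 9, 11, 18]
Length 7; one witness is 1, 2, 5, 7, 9, 14, 18.

1, 2, 5, 7, 9, 14, 18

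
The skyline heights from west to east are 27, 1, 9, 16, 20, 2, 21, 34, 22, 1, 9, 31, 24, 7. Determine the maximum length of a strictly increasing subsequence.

7

Let dp[i] be the length of the longest such subsequence ending at index i:
i:      1  2  3  4  5  6  7  8  9 10 11 12 13 14
a[i]:  27  1  9 16 20  2 21 34 22  1  9 31 24  7
dp:     1  1  2  3  4  2  5  6  6  1  3  7  7  3
Maximum dp value is 7.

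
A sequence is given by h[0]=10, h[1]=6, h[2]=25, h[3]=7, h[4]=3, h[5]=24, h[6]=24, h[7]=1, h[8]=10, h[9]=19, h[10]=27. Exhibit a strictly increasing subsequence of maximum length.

Patience tails give the LIS length; then backtrack through the dp parents:
10 → extends → [10]
6 → replaces 10 → [6]
25 → extends → [6, 25]
7 → replaces 25 → [6, 7]
3 → replaces 6 → [3, 7]
24 → extends → [3, 7, 24]
24 → already a tail → [3, 7, 24]
1 → replaces 3 → [1, 7, 24]
10 → replaces 24 → [1, 7, 10]
19 → extends → [1, 7, 10, 19]
27 → extends → [1, 7, 10, 19, 27]
Length 5; one witness is 6, 7, 10, 19, 27.

6, 7, 10, 19, 27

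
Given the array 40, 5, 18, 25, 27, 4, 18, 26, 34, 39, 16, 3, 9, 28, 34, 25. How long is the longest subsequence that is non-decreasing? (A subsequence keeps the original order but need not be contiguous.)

6

Let dp[i] be the length of the longest such subsequence ending at index i:
i:      1  2  3  4  5  6  7  8  9 10 11 12 13 14 15 16
a[i]:  40  5 18 25 27  4 18 26 34 39 16  3  9 28 34 25
dp:     1  1  2  3  4  1  3  4  5  6  2  1  2  5  6  4
Maximum dp value is 6.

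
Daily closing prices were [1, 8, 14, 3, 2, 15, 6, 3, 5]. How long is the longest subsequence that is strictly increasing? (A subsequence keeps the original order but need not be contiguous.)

Let dp[i] be the length of the longest such subsequence ending at index i:
i:      1  2  3  4  5  6  7  8  9
a[i]:   1  8 14  3  2 15  6  3  5
dp:     1  2  3  2  2  4  3  3  4
Maximum dp value is 4.

4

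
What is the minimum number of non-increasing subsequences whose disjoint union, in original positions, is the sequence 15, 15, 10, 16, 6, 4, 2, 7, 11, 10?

3

Place each on the leftmost legal pile:
15 → new pile 1 (tops now [15])
15 → pile 1 (tops now [15])
10 → pile 1 (tops now [10])
16 → new pile 2 (tops now [10, 16])
6 → pile 1 (tops now [6, 16])
4 → pile 1 (tops now [4, 16])
2 → pile 1 (tops now [2, 16])
7 → pile 2 (tops now [2, 7])
11 → new pile 3 (tops now [2, 7, 11])
10 → pile 3 (tops now [2, 7, 10])
Three piles.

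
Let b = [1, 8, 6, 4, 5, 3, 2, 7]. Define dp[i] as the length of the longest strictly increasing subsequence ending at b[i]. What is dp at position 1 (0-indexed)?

dp[i] = 1 + max{dp[j] : j<i, b[j]<b[i]} (or 1 if no such j):
i:     0 1 2 3 4 5 6 7
b[i]:  1 8 6 4 5 3 2 7
dp:    1 2 2 2 3 2 2 4
At index 1 the value is 2.

2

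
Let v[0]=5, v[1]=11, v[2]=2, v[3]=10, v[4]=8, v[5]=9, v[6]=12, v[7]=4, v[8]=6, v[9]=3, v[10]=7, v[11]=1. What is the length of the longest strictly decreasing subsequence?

Negate each value so 'decreasing' becomes 'increasing', then run patience tails on the negated sequence:
-5 → extends → [-5]
-11 → replaces -5 → [-11]
-2 → extends → [-11, -2]
-10 → replaces -2 → [-11, -10]
-8 → extends → [-11, -10, -8]
-9 → replaces -8 → [-11, -10, -9]
-12 → replaces -11 → [-12, -10, -9]
-4 → extends → [-12, -10, -9, -4]
-6 → replaces -4 → [-12, -10, -9, -6]
-3 → extends → [-12, -10, -9, -6, -3]
-7 → replaces -6 → [-12, -10, -9, -7, -3]
-1 → extends → [-12, -10, -9, -7, -3, -1]
Six tails, so the longest strictly decreasing subsequence of the original has length 6.

6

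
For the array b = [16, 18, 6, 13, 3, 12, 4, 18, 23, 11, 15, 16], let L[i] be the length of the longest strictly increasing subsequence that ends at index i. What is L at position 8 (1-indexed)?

dp[i] = 1 + max{dp[j] : j<i, b[j]<b[i]} (or 1 if no such j):
i:      1  2  3  4  5  6  7  8  9 10 11 12
b[i]:  16 18  6 13  3 12  4 18 23 11 15 16
dp:     1  2  1  2  1  2  2  3  4  3  4  5
At index 8 the value is 3.

3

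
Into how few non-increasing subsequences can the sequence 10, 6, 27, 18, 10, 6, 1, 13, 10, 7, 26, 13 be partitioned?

4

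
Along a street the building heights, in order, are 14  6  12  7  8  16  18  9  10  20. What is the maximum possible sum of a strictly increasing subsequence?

Let S[i] be the best sum of a strictly increasing subsequence ending at i:
i:      1  2  3  4  5  6  7  8  9 10
a[i]:  14  6 12  7  8 16 18  9 10 20
S:     14  6 18 13 21 37 55 30 40 75
Maximum is 75 (e.g. 6 + 7 + 8 + 16 + 18 + 20).

75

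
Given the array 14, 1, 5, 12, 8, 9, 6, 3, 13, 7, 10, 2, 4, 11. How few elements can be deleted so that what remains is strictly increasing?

Fewest deletions = n − (longest strictly increasing subsequence).
Patience tails:
14 → extends → [14]
1 → replaces 14 → [1]
5 → extends → [1, 5]
12 → extends → [1, 5, 12]
8 → replaces 12 → [1, 5, 8]
9 → extends → [1, 5, 8, 9]
6 → replaces 8 → [1, 5, 6, 9]
3 → replaces 5 → [1, 3, 6, 9]
13 → extends → [1, 3, 6, 9, 13]
7 → replaces 9 → [1, 3, 6, 7, 13]
10 → replaces 13 → [1, 3, 6, 7, 10]
2 → replaces 3 → [1, 2, 6, 7, 10]
4 → replaces 6 → [1, 2, 4, 7, 10]
11 → extends → [1, 2, 4, 7, 10, 11]
Longest strictly increasing subsequence has length 6, so deletions = 14 − 6 = 8.

8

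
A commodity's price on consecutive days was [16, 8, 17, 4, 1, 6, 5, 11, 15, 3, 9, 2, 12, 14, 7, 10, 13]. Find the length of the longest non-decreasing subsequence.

Track the smallest tail for each achievable length (allowing ties):
16 → extends → [16]
8 → replaces 16 → [8]
17 → extends → [8, 17]
4 → replaces 8 → [4, 17]
1 → replaces 4 → [1, 17]
6 → replaces 17 → [1, 6]
5 → replaces 6 → [1, 5]
11 → extends → [1, 5, 11]
15 → extends → [1, 5, 11, 15]
3 → replaces 5 → [1, 3, 11, 15]
9 → replaces 11 → [1, 3, 9, 15]
2 → replaces 3 → [1, 2, 9, 15]
12 → replaces 15 → [1, 2, 9, 12]
14 → extends → [1, 2, 9, 12, 14]
7 → replaces 9 → [1, 2, 7, 12, 14]
10 → replaces 12 → [1, 2, 7, 10, 14]
13 → replaces 14 → [1, 2, 7, 10, 13]
Five tails, so the longest non-decreasing subsequence has length 5 (e.g. 4, 6, 11, 12, 14).

5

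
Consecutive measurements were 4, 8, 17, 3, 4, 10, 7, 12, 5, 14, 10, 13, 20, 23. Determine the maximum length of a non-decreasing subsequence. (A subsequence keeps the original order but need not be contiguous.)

Track the smallest tail for each achievable length (allowing ties):
4 → extends → [4]
8 → extends → [4, 8]
17 → extends → [4, 8, 17]
3 → replaces 4 → [3, 8, 17]
4 → replaces 8 → [3, 4, 17]
10 → replaces 17 → [3, 4, 10]
7 → replaces 10 → [3, 4, 7]
12 → extends → [3, 4, 7, 12]
5 → replaces 7 → [3, 4, 5, 12]
14 → extends → [3, 4, 5, 12, 14]
10 → replaces 12 → [3, 4, 5, 10, 14]
13 → replaces 14 → [3, 4, 5, 10, 13]
20 → extends → [3, 4, 5, 10, 13, 20]
23 → extends → [3, 4, 5, 10, 13, 20, 23]
Seven tails, so the longest non-decreasing subsequence has length 7 (e.g. 4, 8, 10, 12, 14, 20, 23).

7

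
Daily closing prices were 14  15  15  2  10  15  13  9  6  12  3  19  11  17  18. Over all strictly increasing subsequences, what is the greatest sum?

Let S[i] be the best sum of a strictly increasing subsequence ending at i:
i:      1  2  3  4  5  6  7  8  9 10 11 12 13 14 15
a[i]:  14 15 15  2 10 15 13  9  6 12  3 19 11 17 18
S:     14 29 29  2 12 29 25 11  8 24  5 48 23 46 64
Maximum is 64 (e.g. 14 + 15 + 17 + 18).

64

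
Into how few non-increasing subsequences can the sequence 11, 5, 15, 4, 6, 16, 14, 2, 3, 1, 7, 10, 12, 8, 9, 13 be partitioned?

Place each on the leftmost legal pile:
11 → new pile 1 (tops now [11])
5 → pile 1 (tops now [5])
15 → new pile 2 (tops now [5, 15])
4 → pile 1 (tops now [4, 15])
6 → pile 2 (tops now [4, 6])
16 → new pile 3 (tops now [4, 6, 16])
14 → pile 3 (tops now [4, 6, 14])
2 → pile 1 (tops now [2, 6, 14])
3 → pile 2 (tops now [2, 3, 14])
1 → pile 1 (tops now [1, 3, 14])
7 → pile 3 (tops now [1, 3, 7])
10 → new pile 4 (tops now [1, 3, 7, 10])
12 → new pile 5 (tops now [1, 3, 7, 10, 12])
8 → pile 4 (tops now [1, 3, 7, 8, 12])
9 → pile 5 (tops now [1, 3, 7, 8, 9])
13 → new pile 6 (tops now [1, 3, 7, 8, 9, 13])
Six piles.

6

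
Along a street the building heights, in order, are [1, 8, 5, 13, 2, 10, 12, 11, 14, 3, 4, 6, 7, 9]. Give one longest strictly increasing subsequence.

1, 2, 3, 4, 6, 7, 9

Patience tails give the LIS length; then backtrack through the dp parents:
1 → extends → [1]
8 → extends → [1, 8]
5 → replaces 8 → [1, 5]
13 → extends → [1, 5, 13]
2 → replaces 5 → [1, 2, 13]
10 → replaces 13 → [1, 2, 10]
12 → extends → [1, 2, 10, 12]
11 → replaces 12 → [1, 2, 10, 11]
14 → extends → [1, 2, 10, 11, 14]
3 → replaces 10 → [1, 2, 3, 11, 14]
4 → replaces 11 → [1, 2, 3, 4, 14]
6 → replaces 14 → [1, 2, 3, 4, 6]
7 → extends → [1, 2, 3, 4, 6, 7]
9 → extends → [1, 2, 3, 4, 6, 7, 9]
Length 7; one witness is 1, 2, 3, 4, 6, 7, 9.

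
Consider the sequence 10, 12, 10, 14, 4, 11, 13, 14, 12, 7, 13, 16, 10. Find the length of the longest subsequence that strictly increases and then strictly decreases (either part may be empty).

6

inc[i] = longest strictly increasing subsequence ending at i; dec[i] = longest strictly decreasing subsequence starting at i:
i:      1  2  3  4  5  6  7  8  9 10 11 12 13
a[i]:  10 12 10 14  4 11 13 14 12  7 13 16 10
inc:    1  2  1  3  1  2  3  4  3  2  4  5  3
dec:    2  3  2  4  1  2  3  3  2  1  2  2  1
Best peak at i=4 (value 14): inc=3, dec=4, length 3+4−1 = 6.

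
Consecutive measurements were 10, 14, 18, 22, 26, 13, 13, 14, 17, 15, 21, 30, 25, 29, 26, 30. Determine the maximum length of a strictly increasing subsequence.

8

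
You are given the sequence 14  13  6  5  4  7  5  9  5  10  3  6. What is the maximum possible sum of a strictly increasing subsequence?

32

Let S[i] be the best sum of a strictly increasing subsequence ending at i:
i:      1  2  3  4  5  6  7  8  9 10 11 12
a[i]:  14 13  6  5  4  7  5  9  5 10  3  6
S:     14 13  6  5  4 13  9 22  9 32  3 15
Maximum is 32 (e.g. 6 + 7 + 9 + 10).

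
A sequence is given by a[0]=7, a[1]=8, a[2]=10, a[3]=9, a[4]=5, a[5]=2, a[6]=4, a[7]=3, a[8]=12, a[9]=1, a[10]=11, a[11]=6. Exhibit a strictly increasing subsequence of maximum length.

7, 8, 10, 12

Patience tails give the LIS length; then backtrack through the dp parents:
7 → extends → [7]
8 → extends → [7, 8]
10 → extends → [7, 8, 10]
9 → replaces 10 → [7, 8, 9]
5 → replaces 7 → [5, 8, 9]
2 → replaces 5 → [2, 8, 9]
4 → replaces 8 → [2, 4, 9]
3 → replaces 4 → [2, 3, 9]
12 → extends → [2, 3, 9, 12]
1 → replaces 2 → [1, 3, 9, 12]
11 → replaces 12 → [1, 3, 9, 11]
6 → replaces 9 → [1, 3, 6, 11]
Length 4; one witness is 7, 8, 10, 12.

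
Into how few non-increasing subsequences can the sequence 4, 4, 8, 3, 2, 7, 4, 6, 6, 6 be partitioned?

3

Place each on the leftmost legal pile:
4 → new pile 1 (tops now [4])
4 → pile 1 (tops now [4])
8 → new pile 2 (tops now [4, 8])
3 → pile 1 (tops now [3, 8])
2 → pile 1 (tops now [2, 8])
7 → pile 2 (tops now [2, 7])
4 → pile 2 (tops now [2, 4])
6 → new pile 3 (tops now [2, 4, 6])
6 → pile 3 (tops now [2, 4, 6])
6 → pile 3 (tops now [2, 4, 6])
Three piles.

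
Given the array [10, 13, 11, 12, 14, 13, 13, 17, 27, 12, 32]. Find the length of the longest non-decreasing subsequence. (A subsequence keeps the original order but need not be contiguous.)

8

Let dp[i] be the length of the longest such subsequence ending at index i:
i:      1  2  3  4  5  6  7  8  9 10 11
a[i]:  10 13 11 12 14 13 13 17 27 12 32
dp:     1  2  2  3  4  4  5  6  7  4  8
Maximum dp value is 8.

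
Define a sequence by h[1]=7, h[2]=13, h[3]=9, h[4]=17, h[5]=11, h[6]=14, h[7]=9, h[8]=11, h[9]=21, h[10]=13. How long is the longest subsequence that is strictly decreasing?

3

Negate each value so 'decreasing' becomes 'increasing', then run patience tails on the negated sequence:
-7 → extends → [-7]
-13 → replaces -7 → [-13]
-9 → extends → [-13, -9]
-17 → replaces -13 → [-17, -9]
-11 → replaces -9 → [-17, -11]
-14 → replaces -11 → [-17, -14]
-9 → extends → [-17, -14, -9]
-11 → replaces -9 → [-17, -14, -11]
-21 → replaces -17 → [-21, -14, -11]
-13 → replaces -11 → [-21, -14, -13]
Three tails, so the longest strictly decreasing subsequence of the original has length 3.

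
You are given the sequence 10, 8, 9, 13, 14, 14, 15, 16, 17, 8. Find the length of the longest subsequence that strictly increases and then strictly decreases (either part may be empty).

8

inc[i] = longest strictly increasing subsequence ending at i; dec[i] = longest strictly decreasing subsequence starting at i:
i:      1  2  3  4  5  6  7  8  9 10
a[i]:  10  8  9 13 14 14 15 16 17  8
inc:    1  1  2  3  4  4  5  6  7  1
dec:    3  1  2  2  2  2  2  2  2  1
Best peak at i=9 (value 17): inc=7, dec=2, length 7+2−1 = 8.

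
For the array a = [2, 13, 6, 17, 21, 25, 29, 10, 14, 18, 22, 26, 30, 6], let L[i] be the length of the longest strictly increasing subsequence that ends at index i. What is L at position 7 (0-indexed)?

dp[i] = 1 + max{dp[j] : j<i, a[j]<a[i]} (or 1 if no such j):
i:      0  1  2  3  4  5  6  7  8  9 10 11 12 13
a[i]:   2 13  6 17 21 25 29 10 14 18 22 26 30  6
dp:     1  2  2  3  4  5  6  3  4  5  6  7  8  2
At index 7 the value is 3.

3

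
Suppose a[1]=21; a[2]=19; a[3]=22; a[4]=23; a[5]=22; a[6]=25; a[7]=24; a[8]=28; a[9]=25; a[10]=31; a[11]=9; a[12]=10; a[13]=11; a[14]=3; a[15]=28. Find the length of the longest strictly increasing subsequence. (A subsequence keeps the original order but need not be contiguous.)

6

Track the smallest tail for each achievable length (strict):
21 → extends → [21]
19 → replaces 21 → [19]
22 → extends → [19, 22]
23 → extends → [19, 22, 23]
22 → already a tail → [19, 22, 23]
25 → extends → [19, 22, 23, 25]
24 → replaces 25 → [19, 22, 23, 24]
28 → extends → [19, 22, 23, 24, 28]
25 → replaces 28 → [19, 22, 23, 24, 25]
31 → extends → [19, 22, 23, 24, 25, 31]
9 → replaces 19 → [9, 22, 23, 24, 25, 31]
10 → replaces 22 → [9, 10, 23, 24, 25, 31]
11 → replaces 23 → [9, 10, 11, 24, 25, 31]
3 → replaces 9 → [3, 10, 11, 24, 25, 31]
28 → replaces 31 → [3, 10, 11, 24, 25, 28]
Six tails, so the longest strictly increasing subsequence has length 6 (e.g. 21, 22, 23, 25, 28, 31).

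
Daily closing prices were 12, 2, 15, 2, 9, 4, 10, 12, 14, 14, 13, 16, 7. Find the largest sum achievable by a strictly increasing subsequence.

Let S[i] be the best sum of a strictly increasing subsequence ending at i:
i:      1  2  3  4  5  6  7  8  9 10 11 12 13
a[i]:  12  2 15  2  9  4 10 12 14 14 13 16  7
S:     12  2 27  2 11  6 21 33 47 47 46 63 13
Maximum is 63 (e.g. 2 + 9 + 10 + 12 + 14 + 16).

63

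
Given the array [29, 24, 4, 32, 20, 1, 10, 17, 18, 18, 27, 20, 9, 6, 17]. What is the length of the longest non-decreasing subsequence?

6

Let dp[i] be the length of the longest such subsequence ending at index i:
i:      1  2  3  4  5  6  7  8  9 10 11 12 13 14 15
a[i]:  29 24  4 32 20  1 10 17 18 18 27 20  9  6 17
dp:     1  1  1  2  2  1  2  3  4  5  6  6  2  2  4
Maximum dp value is 6.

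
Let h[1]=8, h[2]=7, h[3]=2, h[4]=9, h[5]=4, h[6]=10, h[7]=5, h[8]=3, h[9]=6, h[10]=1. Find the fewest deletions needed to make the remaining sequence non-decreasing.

Fewest deletions = n − (longest non-decreasing subsequence).
Patience tails:
8 → extends → [8]
7 → replaces 8 → [7]
2 → replaces 7 → [2]
9 → extends → [2, 9]
4 → replaces 9 → [2, 4]
10 → extends → [2, 4, 10]
5 → replaces 10 → [2, 4, 5]
3 → replaces 4 → [2, 3, 5]
6 → extends → [2, 3, 5, 6]
1 → replaces 2 → [1, 3, 5, 6]
Longest non-decreasing subsequence has length 4, so deletions = 10 − 4 = 6.

6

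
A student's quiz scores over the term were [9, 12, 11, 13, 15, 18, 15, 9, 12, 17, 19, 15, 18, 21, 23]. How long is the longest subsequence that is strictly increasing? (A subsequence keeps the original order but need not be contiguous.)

8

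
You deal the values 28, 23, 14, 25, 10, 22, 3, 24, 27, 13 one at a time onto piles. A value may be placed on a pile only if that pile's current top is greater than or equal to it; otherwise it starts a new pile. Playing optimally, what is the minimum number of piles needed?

The minimum number of non-increasing subsequences covering a sequence equals the length of its longest strictly increasing subsequence.
LIS length is 4 (e.g. 14, 22, 24, 27), so 4 piles are needed.

4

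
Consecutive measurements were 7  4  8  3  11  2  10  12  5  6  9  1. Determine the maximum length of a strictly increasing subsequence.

4

Track the smallest tail for each achievable length (strict):
7 → extends → [7]
4 → replaces 7 → [4]
8 → extends → [4, 8]
3 → replaces 4 → [3, 8]
11 → extends → [3, 8, 11]
2 → replaces 3 → [2, 8, 11]
10 → replaces 11 → [2, 8, 10]
12 → extends → [2, 8, 10, 12]
5 → replaces 8 → [2, 5, 10, 12]
6 → replaces 10 → [2, 5, 6, 12]
9 → replaces 12 → [2, 5, 6, 9]
1 → replaces 2 → [1, 5, 6, 9]
Four tails, so the longest strictly increasing subsequence has length 4 (e.g. 7, 8, 11, 12).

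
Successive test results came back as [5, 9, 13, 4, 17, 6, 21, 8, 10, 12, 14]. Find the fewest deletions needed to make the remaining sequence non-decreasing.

5

Fewest deletions = n − (longest non-decreasing subsequence).
Patience tails:
5 → extends → [5]
9 → extends → [5, 9]
13 → extends → [5, 9, 13]
4 → replaces 5 → [4, 9, 13]
17 → extends → [4, 9, 13, 17]
6 → replaces 9 → [4, 6, 13, 17]
21 → extends → [4, 6, 13, 17, 21]
8 → replaces 13 → [4, 6, 8, 17, 21]
10 → replaces 17 → [4, 6, 8, 10, 21]
12 → replaces 21 → [4, 6, 8, 10, 12]
14 → extends → [4, 6, 8, 10, 12, 14]
Longest non-decreasing subsequence has length 6, so deletions = 11 − 6 = 5.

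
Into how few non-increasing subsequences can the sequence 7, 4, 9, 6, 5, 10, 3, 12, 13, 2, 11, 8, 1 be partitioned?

Place each on the leftmost legal pile:
7 → new pile 1 (tops now [7])
4 → pile 1 (tops now [4])
9 → new pile 2 (tops now [4, 9])
6 → pile 2 (tops now [4, 6])
5 → pile 2 (tops now [4, 5])
10 → new pile 3 (tops now [4, 5, 10])
3 → pile 1 (tops now [3, 5, 10])
12 → new pile 4 (tops now [3, 5, 10, 12])
13 → new pile 5 (tops now [3, 5, 10, 12, 13])
2 → pile 1 (tops now [2, 5, 10, 12, 13])
11 → pile 4 (tops now [2, 5, 10, 11, 13])
8 → pile 3 (tops now [2, 5, 8, 11, 13])
1 → pile 1 (tops now [1, 5, 8, 11, 13])
Five piles.

5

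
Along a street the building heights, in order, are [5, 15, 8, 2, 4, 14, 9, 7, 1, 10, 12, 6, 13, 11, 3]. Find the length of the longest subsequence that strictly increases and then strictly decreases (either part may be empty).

8

inc[i] = longest strictly increasing subsequence ending at i; dec[i] = longest strictly decreasing subsequence starting at i:
i:      1  2  3  4  5  6  7  8  9 10 11 12 13 14 15
a[i]:   5 15  8  2  4 14  9  7  1 10 12  6 13 11  3
inc:    1  2  2  1  2  3  3  3  1  4  5  3  6  5  2
dec:    3  6  4  2  2  5  4  3  1  3  3  2  3  2  1
Best peak at i=13 (value 13): inc=6, dec=3, length 6+3−1 = 8.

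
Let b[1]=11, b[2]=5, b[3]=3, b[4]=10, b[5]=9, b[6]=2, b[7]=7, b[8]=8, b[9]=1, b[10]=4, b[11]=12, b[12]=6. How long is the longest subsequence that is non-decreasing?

4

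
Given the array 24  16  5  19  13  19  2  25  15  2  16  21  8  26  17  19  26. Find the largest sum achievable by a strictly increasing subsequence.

Let S[i] be the best sum of a strictly increasing subsequence ending at i:
i:       1   2   3   4   5   6   7   8   9  10  11  12  13  14  15  16  17
a[i]:   24  16   5  19  13  19   2  25  15   2  16  21   8  26  17  19  26
S:      24  16   5  35  18  37   2  62  33   2  49  70  13  96  66  85 111
Maximum is 111 (e.g. 5 + 13 + 15 + 16 + 17 + 19 + 26).

111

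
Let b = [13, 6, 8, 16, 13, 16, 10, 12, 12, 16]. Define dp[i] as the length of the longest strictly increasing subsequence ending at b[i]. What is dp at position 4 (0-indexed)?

dp[i] = 1 + max{dp[j] : j<i, b[j]<b[i]} (or 1 if no such j):
i:      0  1  2  3  4  5  6  7  8  9
b[i]:  13  6  8 16 13 16 10 12 12 16
dp:     1  1  2  3  3  4  3  4  4  5
At index 4 the value is 3.

3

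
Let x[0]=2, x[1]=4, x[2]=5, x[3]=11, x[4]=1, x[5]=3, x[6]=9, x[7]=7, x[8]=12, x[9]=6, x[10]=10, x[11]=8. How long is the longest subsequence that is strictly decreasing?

4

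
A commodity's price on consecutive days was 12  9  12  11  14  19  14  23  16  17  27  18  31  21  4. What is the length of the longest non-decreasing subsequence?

8

Track the smallest tail for each achievable length (allowing ties):
12 → extends → [12]
9 → replaces 12 → [9]
12 → extends → [9, 12]
11 → replaces 12 → [9, 11]
14 → extends → [9, 11, 14]
19 → extends → [9, 11, 14, 19]
14 → replaces 19 → [9, 11, 14, 14]
23 → extends → [9, 11, 14, 14, 23]
16 → replaces 23 → [9, 11, 14, 14, 16]
17 → extends → [9, 11, 14, 14, 16, 17]
27 → extends → [9, 11, 14, 14, 16, 17, 27]
18 → replaces 27 → [9, 11, 14, 14, 16, 17, 18]
31 → extends → [9, 11, 14, 14, 16, 17, 18, 31]
21 → replaces 31 → [9, 11, 14, 14, 16, 17, 18, 21]
4 → replaces 9 → [4, 11, 14, 14, 16, 17, 18, 21]
Eight tails, so the longest non-decreasing subsequence has length 8 (e.g. 12, 12, 14, 14, 16, 17, 27, 31).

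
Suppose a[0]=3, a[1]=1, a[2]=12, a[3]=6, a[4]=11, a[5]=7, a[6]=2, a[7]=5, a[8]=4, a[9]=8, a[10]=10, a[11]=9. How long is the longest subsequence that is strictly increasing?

5

Track the smallest tail for each achievable length (strict):
3 → extends → [3]
1 → replaces 3 → [1]
12 → extends → [1, 12]
6 → replaces 12 → [1, 6]
11 → extends → [1, 6, 11]
7 → replaces 11 → [1, 6, 7]
2 → replaces 6 → [1, 2, 7]
5 → replaces 7 → [1, 2, 5]
4 → replaces 5 → [1, 2, 4]
8 → extends → [1, 2, 4, 8]
10 → extends → [1, 2, 4, 8, 10]
9 → replaces 10 → [1, 2, 4, 8, 9]
Five tails, so the longest strictly increasing subsequence has length 5 (e.g. 3, 6, 7, 8, 10).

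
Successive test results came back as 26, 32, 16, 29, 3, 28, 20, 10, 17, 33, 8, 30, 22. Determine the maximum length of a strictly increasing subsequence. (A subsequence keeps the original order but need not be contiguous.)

4

Track the smallest tail for each achievable length (strict):
26 → extends → [26]
32 → extends → [26, 32]
16 → replaces 26 → [16, 32]
29 → replaces 32 → [16, 29]
3 → replaces 16 → [3, 29]
28 → replaces 29 → [3, 28]
20 → replaces 28 → [3, 20]
10 → replaces 20 → [3, 10]
17 → extends → [3, 10, 17]
33 → extends → [3, 10, 17, 33]
8 → replaces 10 → [3, 8, 17, 33]
30 → replaces 33 → [3, 8, 17, 30]
22 → replaces 30 → [3, 8, 17, 22]
Four tails, so the longest strictly increasing subsequence has length 4 (e.g. 3, 10, 17, 33).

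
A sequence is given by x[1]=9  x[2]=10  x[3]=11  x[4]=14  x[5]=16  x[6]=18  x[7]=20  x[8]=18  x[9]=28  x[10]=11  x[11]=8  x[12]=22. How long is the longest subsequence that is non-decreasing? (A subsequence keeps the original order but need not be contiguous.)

8

Track the smallest tail for each achievable length (allowing ties):
9 → extends → [9]
10 → extends → [9, 10]
11 → extends → [9, 10, 11]
14 → extends → [9, 10, 11, 14]
16 → extends → [9, 10, 11, 14, 16]
18 → extends → [9, 10, 11, 14, 16, 18]
20 → extends → [9, 10, 11, 14, 16, 18, 20]
18 → replaces 20 → [9, 10, 11, 14, 16, 18, 18]
28 → extends → [9, 10, 11, 14, 16, 18, 18, 28]
11 → replaces 14 → [9, 10, 11, 11, 16, 18, 18, 28]
8 → replaces 9 → [8, 10, 11, 11, 16, 18, 18, 28]
22 → replaces 28 → [8, 10, 11, 11, 16, 18, 18, 22]
Eight tails, so the longest non-decreasing subsequence has length 8 (e.g. 9, 10, 11, 14, 16, 18, 20, 28).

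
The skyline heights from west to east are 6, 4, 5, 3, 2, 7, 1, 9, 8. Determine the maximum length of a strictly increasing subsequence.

4

Let dp[i] be the length of the longest such subsequence ending at index i:
i:     1 2 3 4 5 6 7 8 9
a[i]:  6 4 5 3 2 7 1 9 8
dp:    1 1 2 1 1 3 1 4 4
Maximum dp value is 4.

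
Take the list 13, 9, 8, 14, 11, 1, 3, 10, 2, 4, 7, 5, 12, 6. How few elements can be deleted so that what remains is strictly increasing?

9

Fewest deletions = n − (longest strictly increasing subsequence).
i:      1  2  3  4  5  6  7  8  9 10 11 12 13 14
a[i]:  13  9  8 14 11  1  3 10  2  4  7  5 12  6
dp:     1  1  1  2  2  1  2  3  2  3  4  4  5  5
max dp = 5, so deletions = 14 − 5 = 9.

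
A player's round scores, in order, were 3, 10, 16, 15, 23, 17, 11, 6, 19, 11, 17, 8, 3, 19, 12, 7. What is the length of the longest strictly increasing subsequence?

5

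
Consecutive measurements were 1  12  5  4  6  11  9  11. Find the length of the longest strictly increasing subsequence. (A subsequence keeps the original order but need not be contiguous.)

Let dp[i] be the length of the longest such subsequence ending at index i:
i:      1  2  3  4  5  6  7  8
a[i]:   1 12  5  4  6 11  9 11
dp:     1  2  2  2  3  4  4  5
Maximum dp value is 5.

5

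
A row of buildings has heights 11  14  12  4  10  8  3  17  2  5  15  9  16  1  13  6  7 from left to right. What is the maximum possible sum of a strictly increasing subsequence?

56

Let S[i] be the best sum of a strictly increasing subsequence ending at i:
i:      1  2  3  4  5  6  7  8  9 10 11 12 13 14 15 16 17
a[i]:  11 14 12  4 10  8  3 17  2  5 15  9 16  1 13  6  7
S:     11 25 23  4 14 12  3 42  2  9 40 21 56  1 36 15 22
Maximum is 56 (e.g. 11 + 14 + 15 + 16).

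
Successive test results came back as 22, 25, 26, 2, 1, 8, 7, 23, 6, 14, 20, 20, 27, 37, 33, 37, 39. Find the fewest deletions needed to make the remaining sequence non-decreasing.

Fewest deletions = n − (longest non-decreasing subsequence).
Patience tails:
22 → extends → [22]
25 → extends → [22, 25]
26 → extends → [22, 25, 26]
2 → replaces 22 → [2, 25, 26]
1 → replaces 2 → [1, 25, 26]
8 → replaces 25 → [1, 8, 26]
7 → replaces 8 → [1, 7, 26]
23 → replaces 26 → [1, 7, 23]
6 → replaces 7 → [1, 6, 23]
14 → replaces 23 → [1, 6, 14]
20 → extends → [1, 6, 14, 20]
20 → extends → [1, 6, 14, 20, 20]
27 → extends → [1, 6, 14, 20, 20, 27]
37 → extends → [1, 6, 14, 20, 20, 27, 37]
33 → replaces 37 → [1, 6, 14, 20, 20, 27, 33]
37 → extends → [1, 6, 14, 20, 20, 27, 33, 37]
39 → extends → [1, 6, 14, 20, 20, 27, 33, 37, 39]
Longest non-decreasing subsequence has length 9, so deletions = 17 − 9 = 8.

8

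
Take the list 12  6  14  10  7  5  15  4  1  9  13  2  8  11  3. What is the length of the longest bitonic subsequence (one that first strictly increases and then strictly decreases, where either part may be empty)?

7

inc[i] = longest strictly increasing subsequence ending at i; dec[i] = longest strictly decreasing subsequence starting at i:
i:      1  2  3  4  5  6  7  8  9 10 11 12 13 14 15
a[i]:  12  6 14 10  7  5 15  4  1  9 13  2  8 11  3
inc:    1  1  2  2  2  1  3  1  1  3  4  2  3  4  3
dec:    6  4  6  5  4  3  4  2  1  3  3  1  2  2  1
Best peak at i=3 (value 14): inc=2, dec=6, length 2+6−1 = 7.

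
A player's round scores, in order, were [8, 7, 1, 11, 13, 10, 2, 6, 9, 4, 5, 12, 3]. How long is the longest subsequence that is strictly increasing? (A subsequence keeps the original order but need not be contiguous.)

Let dp[i] be the length of the longest such subsequence ending at index i:
i:      1  2  3  4  5  6  7  8  9 10 11 12 13
a[i]:   8  7  1 11 13 10  2  6  9  4  5 12  3
dp:     1  1  1  2  3  2  2  3  4  3  4  5  3
Maximum dp value is 5.

5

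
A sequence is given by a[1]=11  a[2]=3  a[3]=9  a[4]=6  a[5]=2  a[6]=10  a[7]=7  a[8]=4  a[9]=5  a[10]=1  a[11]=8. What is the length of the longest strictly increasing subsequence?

Let dp[i] be the length of the longest such subsequence ending at index i:
i:      1  2  3  4  5  6  7  8  9 10 11
a[i]:  11  3  9  6  2 10  7  4  5  1  8
dp:     1  1  2  2  1  3  3  2  3  1  4
Maximum dp value is 4.

4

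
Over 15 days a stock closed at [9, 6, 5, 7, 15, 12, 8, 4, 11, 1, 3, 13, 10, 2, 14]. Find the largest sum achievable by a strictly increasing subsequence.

Let S[i] be the best sum of a strictly increasing subsequence ending at i:
i:      1  2  3  4  5  6  7  8  9 10 11 12 13 14 15
a[i]:   9  6  5  7 15 12  8  4 11  1  3 13 10  2 14
S:      9  6  5 13 28 25 21  4 32  1  4 45 31  3 59
Maximum is 59 (e.g. 6 + 7 + 8 + 11 + 13 + 14).

59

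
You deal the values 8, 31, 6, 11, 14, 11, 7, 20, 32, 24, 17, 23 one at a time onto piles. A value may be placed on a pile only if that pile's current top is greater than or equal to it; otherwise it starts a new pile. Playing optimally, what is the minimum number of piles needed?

Place each on the leftmost legal pile:
8 → new pile 1 (tops now [8])
31 → new pile 2 (tops now [8, 31])
6 → pile 1 (tops now [6, 31])
11 → pile 2 (tops now [6, 11])
14 → new pile 3 (tops now [6, 11, 14])
11 → pile 2 (tops now [6, 11, 14])
7 → pile 2 (tops now [6, 7, 14])
20 → new pile 4 (tops now [6, 7, 14, 20])
32 → new pile 5 (tops now [6, 7, 14, 20, 32])
24 → pile 5 (tops now [6, 7, 14, 20, 24])
17 → pile 4 (tops now [6, 7, 14, 17, 24])
23 → pile 5 (tops now [6, 7, 14, 17, 23])
Five piles.

5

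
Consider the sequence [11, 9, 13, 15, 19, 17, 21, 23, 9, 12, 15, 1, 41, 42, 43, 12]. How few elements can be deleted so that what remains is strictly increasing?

Fewest deletions = n − (longest strictly increasing subsequence).
Patience tails:
11 → extends → [11]
9 → replaces 11 → [9]
13 → extends → [9, 13]
15 → extends → [9, 13, 15]
19 → extends → [9, 13, 15, 19]
17 → replaces 19 → [9, 13, 15, 17]
21 → extends → [9, 13, 15, 17, 21]
23 → extends → [9, 13, 15, 17, 21, 23]
9 → already a tail → [9, 13, 15, 17, 21, 23]
12 → replaces 13 → [9, 12, 15, 17, 21, 23]
15 → already a tail → [9, 12, 15, 17, 21, 23]
1 → replaces 9 → [1, 12, 15, 17, 21, 23]
41 → extends → [1, 12, 15, 17, 21, 23, 41]
42 → extends → [1, 12, 15, 17, 21, 23, 41, 42]
43 → extends → [1, 12, 15, 17, 21, 23, 41, 42, 43]
12 → already a tail → [1, 12, 15, 17, 21, 23, 41, 42, 43]
Longest strictly increasing subsequence has length 9, so deletions = 16 − 9 = 7.

7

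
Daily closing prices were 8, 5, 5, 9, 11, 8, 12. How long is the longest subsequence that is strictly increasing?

4

Let dp[i] be the length of the longest such subsequence ending at index i:
i:      1  2  3  4  5  6  7
a[i]:   8  5  5  9 11  8 12
dp:     1  1  1  2  3  2  4
Maximum dp value is 4.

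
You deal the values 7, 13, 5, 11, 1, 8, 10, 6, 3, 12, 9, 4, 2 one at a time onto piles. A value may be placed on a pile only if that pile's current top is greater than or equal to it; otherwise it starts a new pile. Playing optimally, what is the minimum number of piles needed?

Place each on the leftmost legal pile:
7 → new pile 1 (tops now [7])
13 → new pile 2 (tops now [7, 13])
5 → pile 1 (tops now [5, 13])
11 → pile 2 (tops now [5, 11])
1 → pile 1 (tops now [1, 11])
8 → pile 2 (tops now [1, 8])
10 → new pile 3 (tops now [1, 8, 10])
6 → pile 2 (tops now [1, 6, 10])
3 → pile 2 (tops now [1, 3, 10])
12 → new pile 4 (tops now [1, 3, 10, 12])
9 → pile 3 (tops now [1, 3, 9, 12])
4 → pile 3 (tops now [1, 3, 4, 12])
2 → pile 2 (tops now [1, 2, 4, 12])
Four piles.

4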